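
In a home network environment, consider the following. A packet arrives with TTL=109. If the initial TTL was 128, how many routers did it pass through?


Given: initial TTL = 128, received TTL = 109
Hops = initial TTL - received TTL
Hops = 128 - 109 = 19

19


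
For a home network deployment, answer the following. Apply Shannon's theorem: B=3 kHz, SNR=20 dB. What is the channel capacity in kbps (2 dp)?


Given: B = 3 kHz, SNR = 20 dB
SNR linear = 10^(20/10) = 100
1 + SNR = 101
log2(101) = 6.6582114828
C = 3 * 1000 * 6.6582114828 = 19974.6344 bps
C = 19.974634 kbps -> 19.97 kbps (2 dp)

19.97


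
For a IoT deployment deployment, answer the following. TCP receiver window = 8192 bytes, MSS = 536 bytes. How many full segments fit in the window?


Given: RWND = 8192 bytes, MSS = 536 bytes
Full segments = floor(RWND / MSS)
Full segments = floor(8192 / 536)
Full segments = floor(15.2836) = 15

15


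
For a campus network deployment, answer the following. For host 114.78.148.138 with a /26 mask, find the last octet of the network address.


Given: IP = 114.78.148.138, prefix = /26
Subnet mask = 255.255.255.192
Last octet of IP: 138
Last octet of mask: 192
Network last octet = 138 AND 192 = 128

128


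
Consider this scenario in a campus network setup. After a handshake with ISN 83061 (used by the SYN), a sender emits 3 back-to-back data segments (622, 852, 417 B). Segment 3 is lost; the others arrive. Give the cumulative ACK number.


SYN uses sequence number 83061; first data byte = ISN + 1 = 83062.
Segment 1: SEQ = 83062, len = 622 B, covers [83062, 83683]
Segment 2: SEQ = 83684, len = 852 B, covers [83684, 84535]
Segment 3: SEQ = 84536, len = 417 B, covers [84536, 84952] [LOST]
In-order data received: bytes [83062, 84535] (segments 1..2).
Segment 3 missing -> gap begins at byte 84536.
Cumulative ACK = next expected in-order byte = 83062 + 622 + 852 = 84536

84536


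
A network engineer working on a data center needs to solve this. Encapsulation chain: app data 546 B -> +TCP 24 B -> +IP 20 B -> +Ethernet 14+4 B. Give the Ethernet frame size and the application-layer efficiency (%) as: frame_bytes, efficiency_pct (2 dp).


TCP segment = 546 + 24 = 570 B
IP packet = 570 + 20 = 590 B
Ethernet frame = 590 + 14 + 4 = 608 B
Efficiency = app / frame = 546 / 608 = 0.898026 = 89.8026% -> 89.80% (2 dp)

608, 89.80


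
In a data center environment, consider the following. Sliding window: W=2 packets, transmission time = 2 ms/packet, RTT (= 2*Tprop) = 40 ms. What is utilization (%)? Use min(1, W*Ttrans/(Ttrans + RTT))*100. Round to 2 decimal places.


Given: W = 2, Ttrans = 2 ms, RTT = 40 ms (= 2 * Tprop, Tprop = 20 ms)
Cycle time = Ttrans + RTT = 2 + 40 = 42 ms (first packet sent until its ACK returns)
W * Ttrans = 2 * 2 = 4 ms of sending per cycle
W * Ttrans / (Ttrans + RTT) = 4 / 42 = 0.095238
U = min(1, 0.095238) = 0.095238
U% = 9.52%

9.52


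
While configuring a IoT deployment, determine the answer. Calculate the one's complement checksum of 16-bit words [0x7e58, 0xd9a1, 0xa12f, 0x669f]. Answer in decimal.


Given words: [0x7e58, 0xd9a1, 0xa12f, 0x669f]
Step 1: Sum all words
Raw sum = 32344 + 55713 + 41263 + 26271 = 155591
Step 2: Fold carry: (24519 + 2) = 24521
One's complement = ~24521 & 0xFFFF = 41014

41014


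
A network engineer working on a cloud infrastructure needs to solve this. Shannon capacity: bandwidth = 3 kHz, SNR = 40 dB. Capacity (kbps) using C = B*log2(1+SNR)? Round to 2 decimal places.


Given: B = 3 kHz, SNR = 40 dB
SNR linear = 10^(40/10) = 10000
1 + SNR = 10001
log2(10001) = 13.2878566418
C = 3 * 1000 * 13.2878566418 = 39863.5699 bps
C = 39.863570 kbps -> 39.86 kbps (2 dp)

39.86


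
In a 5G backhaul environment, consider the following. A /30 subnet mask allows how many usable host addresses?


Given: subnet mask /30
Host bits = 32 - 30 = 2
Total addresses = 2^2 = 4
Usable hosts = 4 - 2 (network + broadcast) = 2

2


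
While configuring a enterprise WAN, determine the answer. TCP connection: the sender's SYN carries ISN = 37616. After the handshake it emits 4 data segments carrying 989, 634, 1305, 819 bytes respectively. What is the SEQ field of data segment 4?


The SYN occupies sequence number ISN = 37616, so the first data byte is ISN + 1 = 37617.
SEQ of data segment i = (ISN + 1) + sum of payload sizes of segments 1..i-1.
Segment 1: SEQ = 37617, payload = 989 bytes
Segment 2: SEQ = 38606, payload = 634 bytes
Segment 3: SEQ = 39240, payload = 1305 bytes
Segment 4: SEQ = 40545, payload = 819 bytes
SEQ of segment 4 = 37617 + 989 + 634 + 1305 = 40545

40545


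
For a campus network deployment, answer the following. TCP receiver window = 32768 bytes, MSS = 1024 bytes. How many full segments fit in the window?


Given: RWND = 32768 bytes, MSS = 1024 bytes
Full segments = floor(RWND / MSS)
Full segments = floor(32768 / 1024)
Full segments = floor(32.0) = 32

32


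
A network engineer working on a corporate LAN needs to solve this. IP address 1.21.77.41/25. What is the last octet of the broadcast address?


Given: IP = 1.21.77.41, prefix = /25
Host bits = 32 - 25 = 7
Network last octet = 41 AND mask = 0
Host part size = 2^7 - 1 = 127
Broadcast last octet = 0 OR 127 = 127

127


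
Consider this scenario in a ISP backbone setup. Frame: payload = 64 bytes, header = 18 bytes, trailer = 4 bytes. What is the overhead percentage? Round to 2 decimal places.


Given: payload = 64 B, header = 18 B, trailer = 4 B
Overhead bytes = header + trailer = 18 + 4 = 22
Total frame = payload + overhead = 64 + 22 = 86
Overhead % = 22 / 86 * 100 = 25.5814% -> 25.58% (2 dp)

25.58


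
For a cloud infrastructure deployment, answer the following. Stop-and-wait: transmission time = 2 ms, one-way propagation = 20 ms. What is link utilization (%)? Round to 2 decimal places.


Given: Ttrans = 2 ms, Tprop = 20 ms
RTT = 2 * Tprop = 2 * 20 = 40 ms
U = Ttrans / (Ttrans + RTT)
U = 2 / (2 + 40)
U = 2 / 42 = 0.047619
U% = 4.76%

4.76


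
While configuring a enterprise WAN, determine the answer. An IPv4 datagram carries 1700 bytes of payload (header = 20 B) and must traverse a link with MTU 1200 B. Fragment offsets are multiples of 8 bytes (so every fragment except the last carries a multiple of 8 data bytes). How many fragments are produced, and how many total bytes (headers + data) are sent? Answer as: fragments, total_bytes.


Max data per non-final fragment = floor((MTU - header)/8)*8 = floor((1200 - 20)/8)*8 = floor(1180/8)*8 = 1176 B
Final fragment needs no 8-byte alignment: it can carry up to MTU - header = 1180 B
Non-final fragments needed = ceil((payload - 1180) / 1176) = ceil(520/1176) = ceil(0.4422) = 1
Number of fragments = 1 + 1 = 2
Fragment sizes (data): 1 * 1176 B + 524 B (last, 524 <= 1180 OK)
Total bytes sent = payload + n_frags * header = 1700 + 2*20 = 1700 + 40 = 1740 B

2, 1740


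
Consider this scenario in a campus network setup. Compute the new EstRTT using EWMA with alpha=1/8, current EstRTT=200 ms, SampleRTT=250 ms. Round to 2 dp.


Given: EstRTT = 200 ms, SampleRTT = 250 ms, alpha = 1/8
New EstRTT = (1 - alpha) * EstRTT + alpha * SampleRTT
(7/8) * 200 = 175
(1/8) * 250 = 31.25
New EstRTT = 175 + 31.25 = 206.25 ms -> 206.25 ms (2 dp)

206.25


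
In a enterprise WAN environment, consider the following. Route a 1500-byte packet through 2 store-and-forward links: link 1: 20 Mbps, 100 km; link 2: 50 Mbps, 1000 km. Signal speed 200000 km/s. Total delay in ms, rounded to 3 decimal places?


Packet = 1500 bytes = 12000 bits. Store-and-forward: sum (t_trans + t_prop) per link.
Link 1: t_trans = 12000/(20*10^6) s = 0.6000 ms; t_prop = 100/200000 s = 0.5000 ms; subtotal = 1.1000 ms
Link 2: t_trans = 12000/(50*10^6) s = 0.2400 ms; t_prop = 1000/200000 s = 5.0000 ms; subtotal = 5.2400 ms
End-to-end = 1.1000 + 5.2400 = 6.3400 ms -> 6.340 ms (3 dp)

6.340


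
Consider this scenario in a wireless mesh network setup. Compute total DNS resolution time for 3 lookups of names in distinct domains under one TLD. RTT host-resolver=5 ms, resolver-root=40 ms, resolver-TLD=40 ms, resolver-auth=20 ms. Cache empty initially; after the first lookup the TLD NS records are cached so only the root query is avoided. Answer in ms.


Lookup 1 (cold cache): local + root + TLD + auth = 5 + 40 + 40 + 20 = 105 ms
Lookups 2..3 (TLD NS cached -> skip root; new domain -> still ask TLD and auth): local + TLD + auth = 5 + 40 + 20 = 65 ms each
Remaining 2 lookups: 2 * 65 = 130 ms
Total = 105 + 130 = 235 ms

235


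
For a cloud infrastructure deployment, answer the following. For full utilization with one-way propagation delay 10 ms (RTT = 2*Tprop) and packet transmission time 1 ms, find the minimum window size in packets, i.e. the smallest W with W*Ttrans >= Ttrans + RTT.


Given: Ttrans = 1 ms, RTT = 20 ms (= 2 * Tprop, Tprop = 10 ms)
Time until first ACK returns = Ttrans + RTT = 1 + 20 = 21 ms
Need W * Ttrans >= Ttrans + RTT  ->  W >= (Ttrans + RTT) / Ttrans
(Ttrans + RTT) / Ttrans = 21 / 1 = 21
W_min = ceil(21) = 21

21


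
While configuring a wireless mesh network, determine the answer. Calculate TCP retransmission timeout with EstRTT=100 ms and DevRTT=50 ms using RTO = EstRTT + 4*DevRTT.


Given: EstRTT = 100 ms, DevRTT = 50 ms
Timeout = EstRTT + 4 * DevRTT
4 * DevRTT = 4 * 50 = 200
Timeout = 100 + 200 = 300 ms

300


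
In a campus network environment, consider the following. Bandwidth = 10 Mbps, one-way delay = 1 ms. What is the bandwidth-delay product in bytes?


Given: bandwidth = 10 Mbps, delay = 1 ms
BDP in bits = 10 * 10^6 * 1 / 1000
BDP in bits = 10000
BDP in bytes = 10000 / 8 = 1250

1250


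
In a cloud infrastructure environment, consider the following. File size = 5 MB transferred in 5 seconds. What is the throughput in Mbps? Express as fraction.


Given: file = 5 MB, time = 5 s
File in Mb = 5 * 8 = 40 Mb
Throughput = 40 / 5 Mbps
Throughput = 8 Mbps

8


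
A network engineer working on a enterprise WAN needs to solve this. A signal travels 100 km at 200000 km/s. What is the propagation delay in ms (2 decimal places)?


Given: distance = 100 km, speed = 200000 km/s
Delay = distance / speed = 100 / 200000 seconds
Delay in ms = 100 * 1000 / 200000
Delay = 0.5000 ms
Rounded to 2 dp = 0.50 ms

0.50


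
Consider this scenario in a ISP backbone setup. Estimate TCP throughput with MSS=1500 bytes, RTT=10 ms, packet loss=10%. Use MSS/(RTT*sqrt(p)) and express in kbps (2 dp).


Given: MSS = 1500 bytes, RTT = 10 ms, loss = 10%
RTT in seconds = 10 / 1000 = 0.01
Loss rate = 10% = 0.1
sqrt(loss) = sqrt(0.1) = 0.316227766017
Throughput (bytes/s) = 1500 / (0.01 * 0.316227766017) = 474341.6490
Throughput (kbps) = 474341.6490 * 8 / 1000 = 3794.733192 -> 3794.73 kbps (2 dp)

3794.73


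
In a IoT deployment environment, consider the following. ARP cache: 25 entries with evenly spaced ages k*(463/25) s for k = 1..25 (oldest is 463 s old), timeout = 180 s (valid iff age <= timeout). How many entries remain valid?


Ages are k * 463/25 s for k = 1..25 (spacing = 18.5200 s).
Entry k is valid iff k * 463/25 <= 180 iff k <= 25 * 180 / 463 = 9.7192
n_valid = floor(9.7192) = 9
(n_stale = 25 - 9 = 16)

9


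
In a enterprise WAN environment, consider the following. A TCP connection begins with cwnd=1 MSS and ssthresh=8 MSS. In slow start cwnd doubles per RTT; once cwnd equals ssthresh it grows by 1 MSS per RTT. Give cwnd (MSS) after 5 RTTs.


RTT 0: cwnd = 1 MSS (initial)
RTT 1: cwnd = 2 MSS (slow start, doubled)
RTT 2: cwnd = 4 MSS (slow start, doubled)
RTT 3: cwnd = 8 MSS (slow start, doubled)
RTT 4: cwnd = 9 MSS (congestion avoidance, +1)
RTT 5: cwnd = 10 MSS (congestion avoidance, +1)

10


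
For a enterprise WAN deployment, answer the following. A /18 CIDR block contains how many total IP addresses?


Given: CIDR prefix /18
Host bits = 32 - 18 = 14
Total addresses = 2^14 = 16384

16384


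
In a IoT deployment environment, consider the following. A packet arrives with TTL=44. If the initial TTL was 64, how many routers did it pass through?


Given: initial TTL = 64, received TTL = 44
Hops = initial TTL - received TTL
Hops = 64 - 44 = 20

20


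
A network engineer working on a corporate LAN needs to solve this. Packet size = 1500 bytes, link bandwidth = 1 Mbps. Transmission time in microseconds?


Given: packet = 1500 bytes, bandwidth = 1 Mbps
Packet in bits = 1500 * 8 = 12000 bits
Bandwidth = 1 * 10^6 = 1000000 bps
Time = 12000 / 1000000 seconds
Time in us = 12000 * 10^6 / 1000000 = 12000

12000


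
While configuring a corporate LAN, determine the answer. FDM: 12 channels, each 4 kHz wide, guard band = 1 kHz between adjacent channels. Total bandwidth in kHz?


Given: 12 channels, 4 kHz each, guard = 1 kHz
Channel bandwidth = 12 * 4 = 48 kHz
Guard bands = 11 gaps * 1 kHz = 11 kHz
Total = 48 + 11 = 59 kHz

59


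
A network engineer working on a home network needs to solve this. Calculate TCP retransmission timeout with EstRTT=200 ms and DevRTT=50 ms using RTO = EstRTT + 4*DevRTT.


Given: EstRTT = 200 ms, DevRTT = 50 ms
Timeout = EstRTT + 4 * DevRTT
4 * DevRTT = 4 * 50 = 200
Timeout = 200 + 200 = 400 ms

400


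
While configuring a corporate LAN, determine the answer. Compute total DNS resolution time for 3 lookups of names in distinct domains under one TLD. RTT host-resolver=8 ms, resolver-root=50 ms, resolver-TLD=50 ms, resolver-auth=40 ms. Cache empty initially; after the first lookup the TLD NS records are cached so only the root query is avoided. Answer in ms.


Lookup 1 (cold cache): local + root + TLD + auth = 8 + 50 + 50 + 40 = 148 ms
Lookups 2..3 (TLD NS cached -> skip root; new domain -> still ask TLD and auth): local + TLD + auth = 8 + 50 + 40 = 98 ms each
Remaining 2 lookups: 2 * 98 = 196 ms
Total = 148 + 196 = 344 ms

344


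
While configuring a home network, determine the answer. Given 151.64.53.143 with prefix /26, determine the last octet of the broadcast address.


Given: IP = 151.64.53.143, prefix = /26
Host bits = 32 - 26 = 6
Network last octet = 143 AND mask = 128
Host part size = 2^6 - 1 = 63
Broadcast last octet = 128 OR 63 = 191

191


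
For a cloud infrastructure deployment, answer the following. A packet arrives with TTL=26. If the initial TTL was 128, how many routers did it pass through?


Given: initial TTL = 128, received TTL = 26
Hops = initial TTL - received TTL
Hops = 128 - 26 = 102

102


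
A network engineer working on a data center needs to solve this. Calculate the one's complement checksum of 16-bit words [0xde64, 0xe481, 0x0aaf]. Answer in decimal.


Given words: [0xde64, 0xe481, 0x0aaf]
Step 1: Sum all words
Raw sum = 56932 + 58497 + 2735 = 118164
Step 2: Fold carry: (52628 + 1) = 52629
One's complement = ~52629 & 0xFFFF = 12906

12906


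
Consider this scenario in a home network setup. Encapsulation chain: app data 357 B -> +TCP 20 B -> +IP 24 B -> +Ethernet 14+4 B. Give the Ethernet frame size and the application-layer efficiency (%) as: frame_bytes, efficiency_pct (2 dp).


TCP segment = 357 + 20 = 377 B
IP packet = 377 + 24 = 401 B
Ethernet frame = 401 + 14 + 4 = 419 B
Efficiency = app / frame = 357 / 419 = 0.852029 = 85.2029% -> 85.20% (2 dp)

419, 85.20


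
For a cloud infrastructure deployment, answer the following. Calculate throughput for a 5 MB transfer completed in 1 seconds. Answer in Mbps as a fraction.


Given: file = 5 MB, time = 1 s
File in Mb = 5 * 8 = 40 Mb
Throughput = 40 / 1 Mbps
Throughput = 40 Mbps

40


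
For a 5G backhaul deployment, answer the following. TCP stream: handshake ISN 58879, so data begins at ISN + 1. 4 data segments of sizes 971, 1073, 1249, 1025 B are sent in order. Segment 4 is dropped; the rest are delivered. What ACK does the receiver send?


SYN uses sequence number 58879; first data byte = ISN + 1 = 58880.
Segment 1: SEQ = 58880, len = 971 B, covers [58880, 59850]
Segment 2: SEQ = 59851, len = 1073 B, covers [59851, 60923]
Segment 3: SEQ = 60924, len = 1249 B, covers [60924, 62172]
Segment 4: SEQ = 62173, len = 1025 B, covers [62173, 63197] [LOST]
In-order data received: bytes [58880, 62172] (segments 1..3).
Segment 4 missing -> gap begins at byte 62173.
Cumulative ACK = next expected in-order byte = 58880 + 971 + 1073 + 1249 = 62173

62173


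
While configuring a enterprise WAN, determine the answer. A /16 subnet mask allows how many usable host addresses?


Given: subnet mask /16
Host bits = 32 - 16 = 16
Total addresses = 2^16 = 65536
Usable hosts = 65536 - 2 (network + broadcast) = 65534

65534


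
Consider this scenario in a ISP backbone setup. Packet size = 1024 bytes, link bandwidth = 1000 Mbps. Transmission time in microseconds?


Given: packet = 1024 bytes, bandwidth = 1000 Mbps
Packet in bits = 1024 * 8 = 8192 bits
Bandwidth = 1000 * 10^6 = 1000000000 bps
Time = 8192 / 1000000000 seconds
Time in us = 8192 * 10^6 / 1000000000 = 8.192

8.192


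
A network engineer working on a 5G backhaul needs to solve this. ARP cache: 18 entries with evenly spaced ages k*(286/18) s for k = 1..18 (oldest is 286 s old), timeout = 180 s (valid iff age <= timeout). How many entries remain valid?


Ages are k * 286/18 s for k = 1..18 (spacing = 15.8889 s).
Entry k is valid iff k * 286/18 <= 180 iff k <= 18 * 180 / 286 = 11.3287
n_valid = floor(11.3287) = 11
(n_stale = 18 - 11 = 7)

11


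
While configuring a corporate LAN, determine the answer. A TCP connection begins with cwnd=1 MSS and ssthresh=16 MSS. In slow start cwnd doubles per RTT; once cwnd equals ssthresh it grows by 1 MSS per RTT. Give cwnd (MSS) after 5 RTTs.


RTT 0: cwnd = 1 MSS (initial)
RTT 1: cwnd = 2 MSS (slow start, doubled)
RTT 2: cwnd = 4 MSS (slow start, doubled)
RTT 3: cwnd = 8 MSS (slow start, doubled)
RTT 4: cwnd = 16 MSS (slow start, doubled)
RTT 5: cwnd = 17 MSS (congestion avoidance, +1)

17


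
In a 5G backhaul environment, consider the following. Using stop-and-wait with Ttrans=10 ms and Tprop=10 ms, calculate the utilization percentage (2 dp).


Given: Ttrans = 10 ms, Tprop = 10 ms
RTT = 2 * Tprop = 2 * 10 = 20 ms
U = Ttrans / (Ttrans + RTT)
U = 10 / (10 + 20)
U = 10 / 30 = 0.333333
U% = 33.33%

33.33


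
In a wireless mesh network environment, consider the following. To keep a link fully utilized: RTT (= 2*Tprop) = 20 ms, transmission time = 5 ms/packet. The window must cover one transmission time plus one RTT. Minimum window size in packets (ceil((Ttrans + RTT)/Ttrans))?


Given: Ttrans = 5 ms, RTT = 20 ms (= 2 * Tprop, Tprop = 10 ms)
Time until first ACK returns = Ttrans + RTT = 5 + 20 = 25 ms
Need W * Ttrans >= Ttrans + RTT  ->  W >= (Ttrans + RTT) / Ttrans
(Ttrans + RTT) / Ttrans = 25 / 5 = 5
W_min = ceil(5) = 5

5


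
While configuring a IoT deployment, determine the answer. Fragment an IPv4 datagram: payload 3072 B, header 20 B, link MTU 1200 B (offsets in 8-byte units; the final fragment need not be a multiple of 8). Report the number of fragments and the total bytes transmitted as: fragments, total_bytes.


Max data per non-final fragment = floor((MTU - header)/8)*8 = floor((1200 - 20)/8)*8 = floor(1180/8)*8 = 1176 B
Final fragment needs no 8-byte alignment: it can carry up to MTU - header = 1180 B
Non-final fragments needed = ceil((payload - 1180) / 1176) = ceil(1892/1176) = ceil(1.6088) = 2
Number of fragments = 2 + 1 = 3
Fragment sizes (data): 2 * 1176 B + 720 B (last, 720 <= 1180 OK)
Total bytes sent = payload + n_frags * header = 3072 + 3*20 = 3072 + 60 = 3132 B

3, 3132


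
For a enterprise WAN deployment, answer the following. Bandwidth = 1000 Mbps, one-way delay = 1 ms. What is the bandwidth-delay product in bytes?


Given: bandwidth = 1000 Mbps, delay = 1 ms
BDP in bits = 1000 * 10^6 * 1 / 1000
BDP in bits = 1000000
BDP in bytes = 1000000 / 8 = 125000

125000


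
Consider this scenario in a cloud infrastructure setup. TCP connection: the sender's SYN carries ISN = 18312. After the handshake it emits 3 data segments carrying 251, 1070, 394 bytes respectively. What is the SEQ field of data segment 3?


The SYN occupies sequence number ISN = 18312, so the first data byte is ISN + 1 = 18313.
SEQ of data segment i = (ISN + 1) + sum of payload sizes of segments 1..i-1.
Segment 1: SEQ = 18313, payload = 251 bytes
Segment 2: SEQ = 18564, payload = 1070 bytes
Segment 3: SEQ = 19634, payload = 394 bytes
SEQ of segment 3 = 18313 + 251 + 1070 = 19634

19634


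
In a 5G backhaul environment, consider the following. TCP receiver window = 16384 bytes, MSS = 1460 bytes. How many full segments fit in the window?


Given: RWND = 16384 bytes, MSS = 1460 bytes
Full segments = floor(RWND / MSS)
Full segments = floor(16384 / 1460)
Full segments = floor(11.2219) = 11

11


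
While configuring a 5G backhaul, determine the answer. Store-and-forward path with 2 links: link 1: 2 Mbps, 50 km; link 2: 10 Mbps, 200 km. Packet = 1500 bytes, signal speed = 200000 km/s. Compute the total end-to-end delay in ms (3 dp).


Packet = 1500 bytes = 12000 bits. Store-and-forward: sum (t_trans + t_prop) per link.
Link 1: t_trans = 12000/(2*10^6) s = 6.0000 ms; t_prop = 50/200000 s = 0.2500 ms; subtotal = 6.2500 ms
Link 2: t_trans = 12000/(10*10^6) s = 1.2000 ms; t_prop = 200/200000 s = 1.0000 ms; subtotal = 2.2000 ms
End-to-end = 6.2500 + 2.2000 = 8.4500 ms -> 8.450 ms (3 dp)

8.450


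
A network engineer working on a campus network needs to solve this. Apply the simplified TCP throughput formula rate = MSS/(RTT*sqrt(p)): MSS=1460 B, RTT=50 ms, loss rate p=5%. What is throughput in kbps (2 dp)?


Given: MSS = 1460 bytes, RTT = 50 ms, loss = 5%
RTT in seconds = 50 / 1000 = 0.05
Loss rate = 5% = 0.05
sqrt(loss) = sqrt(0.05) = 0.223606797750
Throughput (bytes/s) = 1460 / (0.05 * 0.223606797750) = 130586.3699
Throughput (kbps) = 130586.3699 * 8 / 1000 = 1044.690959 -> 1044.69 kbps (2 dp)

1044.69


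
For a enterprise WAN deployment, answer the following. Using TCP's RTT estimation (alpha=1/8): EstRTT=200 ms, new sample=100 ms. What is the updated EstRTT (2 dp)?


Given: EstRTT = 200 ms, SampleRTT = 100 ms, alpha = 1/8
New EstRTT = (1 - alpha) * EstRTT + alpha * SampleRTT
(7/8) * 200 = 175
(1/8) * 100 = 12.5
New EstRTT = 175 + 12.5 = 187.5 ms -> 187.50 ms (2 dp)

187.50


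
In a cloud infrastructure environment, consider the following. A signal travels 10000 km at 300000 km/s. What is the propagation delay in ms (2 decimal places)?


Given: distance = 10000 km, speed = 300000 km/s
Delay = distance / speed = 10000 / 300000 seconds
Delay in ms = 10000 * 1000 / 300000
Delay = 33.3333 ms
Rounded to 2 dp = 33.33 ms

33.33


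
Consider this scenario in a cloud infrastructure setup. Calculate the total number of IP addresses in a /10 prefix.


Given: CIDR prefix /10
Host bits = 32 - 10 = 22
Total addresses = 2^22 = 4194304

4194304


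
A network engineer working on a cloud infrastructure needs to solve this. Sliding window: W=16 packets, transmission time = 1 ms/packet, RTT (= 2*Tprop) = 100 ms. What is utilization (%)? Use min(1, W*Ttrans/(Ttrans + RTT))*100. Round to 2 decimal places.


Given: W = 16, Ttrans = 1 ms, RTT = 100 ms (= 2 * Tprop, Tprop = 50 ms)
Cycle time = Ttrans + RTT = 1 + 100 = 101 ms (first packet sent until its ACK returns)
W * Ttrans = 16 * 1 = 16 ms of sending per cycle
W * Ttrans / (Ttrans + RTT) = 16 / 101 = 0.158416
U = min(1, 0.158416) = 0.158416
U% = 15.84%

15.84


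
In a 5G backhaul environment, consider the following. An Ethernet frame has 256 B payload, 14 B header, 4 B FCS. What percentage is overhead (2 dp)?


Given: payload = 256 B, header = 14 B, trailer = 4 B
Overhead bytes = header + trailer = 14 + 4 = 18
Total frame = payload + overhead = 256 + 18 = 274
Overhead % = 18 / 274 * 100 = 6.5693% -> 6.57% (2 dp)

6.57


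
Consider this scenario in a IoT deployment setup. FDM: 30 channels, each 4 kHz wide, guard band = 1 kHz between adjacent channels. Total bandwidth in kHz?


Given: 30 channels, 4 kHz each, guard = 1 kHz
Channel bandwidth = 30 * 4 = 120 kHz
Guard bands = 29 gaps * 1 kHz = 29 kHz
Total = 120 + 29 = 149 kHz

149


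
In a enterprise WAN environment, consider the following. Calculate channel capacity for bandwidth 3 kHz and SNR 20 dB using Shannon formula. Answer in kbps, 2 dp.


Given: B = 3 kHz, SNR = 20 dB
SNR linear = 10^(20/10) = 100
1 + SNR = 101
log2(101) = 6.6582114828
C = 3 * 1000 * 6.6582114828 = 19974.6344 bps
C = 19.974634 kbps -> 19.97 kbps (2 dp)

19.97


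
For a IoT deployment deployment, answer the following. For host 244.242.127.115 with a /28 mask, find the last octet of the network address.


Given: IP = 244.242.127.115, prefix = /28
Subnet mask = 255.255.255.240
Last octet of IP: 115
Last octet of mask: 240
Network last octet = 115 AND 240 = 112

112


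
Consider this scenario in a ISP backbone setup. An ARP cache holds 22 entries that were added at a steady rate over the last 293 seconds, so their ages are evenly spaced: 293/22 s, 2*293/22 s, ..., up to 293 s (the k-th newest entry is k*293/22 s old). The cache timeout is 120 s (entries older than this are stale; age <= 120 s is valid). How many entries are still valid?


Ages are k * 293/22 s for k = 1..22 (spacing = 13.3182 s).
Entry k is valid iff k * 293/22 <= 120 iff k <= 22 * 120 / 293 = 9.0102
n_valid = floor(9.0102) = 9
(n_stale = 22 - 9 = 13)

9


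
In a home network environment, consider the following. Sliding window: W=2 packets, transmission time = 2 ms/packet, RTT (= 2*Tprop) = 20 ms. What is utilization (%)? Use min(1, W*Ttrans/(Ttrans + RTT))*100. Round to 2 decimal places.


Given: W = 2, Ttrans = 2 ms, RTT = 20 ms (= 2 * Tprop, Tprop = 10 ms)
Cycle time = Ttrans + RTT = 2 + 20 = 22 ms (first packet sent until its ACK returns)
W * Ttrans = 2 * 2 = 4 ms of sending per cycle
W * Ttrans / (Ttrans + RTT) = 4 / 22 = 0.181818
U = min(1, 0.181818) = 0.181818
U% = 18.18%

18.18


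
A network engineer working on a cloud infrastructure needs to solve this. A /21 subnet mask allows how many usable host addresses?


Given: subnet mask /21
Host bits = 32 - 21 = 11
Total addresses = 2^11 = 2048
Usable hosts = 2048 - 2 (network + broadcast) = 2046

2046


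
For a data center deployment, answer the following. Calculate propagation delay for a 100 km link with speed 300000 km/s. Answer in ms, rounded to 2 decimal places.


Given: distance = 100 km, speed = 300000 km/s
Delay = distance / speed = 100 / 300000 seconds
Delay in ms = 100 * 1000 / 300000
Delay = 0.3333 ms
Rounded to 2 dp = 0.33 ms

0.33


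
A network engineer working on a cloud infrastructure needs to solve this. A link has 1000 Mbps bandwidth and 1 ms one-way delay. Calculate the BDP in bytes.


Given: bandwidth = 1000 Mbps, delay = 1 ms
BDP in bits = 1000 * 10^6 * 1 / 1000
BDP in bits = 1000000
BDP in bytes = 1000000 / 8 = 125000

125000


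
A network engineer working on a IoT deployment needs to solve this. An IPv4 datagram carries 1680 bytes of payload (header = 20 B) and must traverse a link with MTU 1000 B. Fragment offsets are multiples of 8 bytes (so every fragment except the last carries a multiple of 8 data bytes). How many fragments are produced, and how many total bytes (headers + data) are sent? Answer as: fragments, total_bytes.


Max data per non-final fragment = floor((MTU - header)/8)*8 = floor((1000 - 20)/8)*8 = floor(980/8)*8 = 976 B
Final fragment needs no 8-byte alignment: it can carry up to MTU - header = 980 B
Non-final fragments needed = ceil((payload - 980) / 976) = ceil(700/976) = ceil(0.7172) = 1
Number of fragments = 1 + 1 = 2
Fragment sizes (data): 1 * 976 B + 704 B (last, 704 <= 980 OK)
Total bytes sent = payload + n_frags * header = 1680 + 2*20 = 1680 + 40 = 1720 B

2, 1720


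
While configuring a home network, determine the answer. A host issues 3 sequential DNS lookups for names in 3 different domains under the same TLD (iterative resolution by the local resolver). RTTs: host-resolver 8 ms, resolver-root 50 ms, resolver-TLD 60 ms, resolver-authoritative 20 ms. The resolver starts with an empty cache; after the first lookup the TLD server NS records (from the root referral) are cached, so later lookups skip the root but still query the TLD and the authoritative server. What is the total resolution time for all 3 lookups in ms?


Lookup 1 (cold cache): local + root + TLD + auth = 8 + 50 + 60 + 20 = 138 ms
Lookups 2..3 (TLD NS cached -> skip root; new domain -> still ask TLD and auth): local + TLD + auth = 8 + 60 + 20 = 88 ms each
Remaining 2 lookups: 2 * 88 = 176 ms
Total = 138 + 176 = 314 ms

314


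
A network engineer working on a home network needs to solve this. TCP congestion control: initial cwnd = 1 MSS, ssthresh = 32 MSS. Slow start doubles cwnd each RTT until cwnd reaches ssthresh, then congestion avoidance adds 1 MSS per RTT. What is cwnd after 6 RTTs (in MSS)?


RTT 0: cwnd = 1 MSS (initial)
RTT 1: cwnd = 2 MSS (slow start, doubled)
RTT 2: cwnd = 4 MSS (slow start, doubled)
RTT 3: cwnd = 8 MSS (slow start, doubled)
RTT 4: cwnd = 16 MSS (slow start, doubled)
RTT 5: cwnd = 32 MSS (slow start, doubled)
RTT 6: cwnd = 33 MSS (congestion avoidance, +1)

33


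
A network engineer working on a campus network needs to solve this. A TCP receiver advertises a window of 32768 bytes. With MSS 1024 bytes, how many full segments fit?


Given: RWND = 32768 bytes, MSS = 1024 bytes
Full segments = floor(RWND / MSS)
Full segments = floor(32768 / 1024)
Full segments = floor(32.0) = 32

32


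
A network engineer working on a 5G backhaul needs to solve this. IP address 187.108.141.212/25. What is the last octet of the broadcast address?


Given: IP = 187.108.141.212, prefix = /25
Host bits = 32 - 25 = 7
Network last octet = 212 AND mask = 128
Host part size = 2^7 - 1 = 127
Broadcast last octet = 128 OR 127 = 255

255


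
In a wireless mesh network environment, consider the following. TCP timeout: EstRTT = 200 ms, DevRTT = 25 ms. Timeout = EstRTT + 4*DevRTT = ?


Given: EstRTT = 200 ms, DevRTT = 25 ms
Timeout = EstRTT + 4 * DevRTT
4 * DevRTT = 4 * 25 = 100
Timeout = 200 + 100 = 300 ms

300


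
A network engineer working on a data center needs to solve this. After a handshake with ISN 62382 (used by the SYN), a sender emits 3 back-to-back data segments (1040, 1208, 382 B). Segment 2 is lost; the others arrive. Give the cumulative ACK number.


SYN uses sequence number 62382; first data byte = ISN + 1 = 62383.
Segment 1: SEQ = 62383, len = 1040 B, covers [62383, 63422]
Segment 2: SEQ = 63423, len = 1208 B, covers [63423, 64630] [LOST]
Segment 3: SEQ = 64631, len = 382 B, covers [64631, 65012]
In-order data received: bytes [62383, 63422] (segments 1..1).
Segment 2 missing -> gap begins at byte 63423; later segments buffered out of order.
Cumulative ACK = next expected in-order byte = 62383 + 1040 = 63423

63423


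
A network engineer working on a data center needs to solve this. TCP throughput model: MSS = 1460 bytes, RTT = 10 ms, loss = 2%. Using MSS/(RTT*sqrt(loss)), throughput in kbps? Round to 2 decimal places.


Given: MSS = 1460 bytes, RTT = 10 ms, loss = 2%
RTT in seconds = 10 / 1000 = 0.01
Loss rate = 2% = 0.02
sqrt(loss) = sqrt(0.02) = 0.141421356237
Throughput (bytes/s) = 1460 / (0.01 * 0.141421356237) = 1032375.9005
Throughput (kbps) = 1032375.9005 * 8 / 1000 = 8259.007204 -> 8259.01 kbps (2 dp)

8259.01


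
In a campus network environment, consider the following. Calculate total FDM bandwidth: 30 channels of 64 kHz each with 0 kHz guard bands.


Given: 30 channels, 64 kHz each, guard = 0 kHz
Channel bandwidth = 30 * 64 = 1920 kHz
Guard bands = 29 gaps * 0 kHz = 0 kHz
Total = 1920 + 0 = 1920 kHz

1920


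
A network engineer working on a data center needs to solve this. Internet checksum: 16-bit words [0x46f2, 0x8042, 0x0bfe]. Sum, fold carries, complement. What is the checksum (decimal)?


Given words: [0x46f2, 0x8042, 0x0bfe]
Step 1: Sum all words
Raw sum = 18162 + 32834 + 3070 = 54066
One's complement = ~54066 & 0xFFFF = 11469

11469


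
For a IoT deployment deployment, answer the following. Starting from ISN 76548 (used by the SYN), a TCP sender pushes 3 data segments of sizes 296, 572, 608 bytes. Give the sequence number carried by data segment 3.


The SYN occupies sequence number ISN = 76548, so the first data byte is ISN + 1 = 76549.
SEQ of data segment i = (ISN + 1) + sum of payload sizes of segments 1..i-1.
Segment 1: SEQ = 76549, payload = 296 bytes
Segment 2: SEQ = 76845, payload = 572 bytes
Segment 3: SEQ = 77417, payload = 608 bytes
SEQ of segment 3 = 76549 + 296 + 572 = 77417

77417


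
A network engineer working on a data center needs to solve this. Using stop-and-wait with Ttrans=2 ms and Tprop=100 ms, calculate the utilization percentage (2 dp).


Given: Ttrans = 2 ms, Tprop = 100 ms
RTT = 2 * Tprop = 2 * 100 = 200 ms
U = Ttrans / (Ttrans + RTT)
U = 2 / (2 + 200)
U = 2 / 202 = 0.009901
U% = 0.99%

0.99


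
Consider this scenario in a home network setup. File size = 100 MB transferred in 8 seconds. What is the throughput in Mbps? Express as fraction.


Given: file = 100 MB, time = 8 s
File in Mb = 100 * 8 = 800 Mb
Throughput = 800 / 8 Mbps
Throughput = 100 Mbps

100


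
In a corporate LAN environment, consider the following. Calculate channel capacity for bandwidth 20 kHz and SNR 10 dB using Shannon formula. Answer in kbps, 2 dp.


Given: B = 20 kHz, SNR = 10 dB
SNR linear = 10^(10/10) = 10
1 + SNR = 11
log2(11) = 3.4594316186
C = 20 * 1000 * 3.4594316186 = 69188.6324 bps
C = 69.188632 kbps -> 69.19 kbps (2 dp)

69.19


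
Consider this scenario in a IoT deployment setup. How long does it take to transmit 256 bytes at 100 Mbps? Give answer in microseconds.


Given: packet = 256 bytes, bandwidth = 100 Mbps
Packet in bits = 256 * 8 = 2048 bits
Bandwidth = 100 * 10^6 = 100000000 bps
Time = 2048 / 100000000 seconds
Time in us = 2048 * 10^6 / 100000000 = 20.48

20.48


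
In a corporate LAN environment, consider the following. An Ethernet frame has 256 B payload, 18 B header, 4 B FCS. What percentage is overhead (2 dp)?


Given: payload = 256 B, header = 18 B, trailer = 4 B
Overhead bytes = header + trailer = 18 + 4 = 22
Total frame = payload + overhead = 256 + 22 = 278
Overhead % = 22 / 278 * 100 = 7.9137% -> 7.91% (2 dp)

7.91


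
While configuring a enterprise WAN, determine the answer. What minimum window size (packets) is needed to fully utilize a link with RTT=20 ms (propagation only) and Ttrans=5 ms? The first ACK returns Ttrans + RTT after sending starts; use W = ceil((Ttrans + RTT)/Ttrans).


Given: Ttrans = 5 ms, RTT = 20 ms (= 2 * Tprop, Tprop = 10 ms)
Time until first ACK returns = Ttrans + RTT = 5 + 20 = 25 ms
Need W * Ttrans >= Ttrans + RTT  ->  W >= (Ttrans + RTT) / Ttrans
(Ttrans + RTT) / Ttrans = 25 / 5 = 5
W_min = ceil(5) = 5

5


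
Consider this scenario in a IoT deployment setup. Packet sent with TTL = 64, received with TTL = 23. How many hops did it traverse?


Given: initial TTL = 64, received TTL = 23
Hops = initial TTL - received TTL
Hops = 64 - 23 = 41

41


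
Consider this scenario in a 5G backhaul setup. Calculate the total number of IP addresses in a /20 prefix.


Given: CIDR prefix /20
Host bits = 32 - 20 = 12
Total addresses = 2^12 = 4096

4096


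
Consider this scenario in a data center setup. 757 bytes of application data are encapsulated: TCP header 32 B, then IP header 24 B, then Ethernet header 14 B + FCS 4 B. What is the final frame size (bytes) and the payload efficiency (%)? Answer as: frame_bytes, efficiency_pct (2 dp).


TCP segment = 757 + 32 = 789 B
IP packet = 789 + 24 = 813 B
Ethernet frame = 813 + 14 + 4 = 831 B
Efficiency = app / frame = 757 / 831 = 0.910951 = 91.0951% -> 91.10% (2 dp)

831, 91.10


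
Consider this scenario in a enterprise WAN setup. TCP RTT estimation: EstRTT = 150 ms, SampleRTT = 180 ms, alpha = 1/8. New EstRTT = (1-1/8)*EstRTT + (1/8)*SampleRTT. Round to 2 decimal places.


Given: EstRTT = 150 ms, SampleRTT = 180 ms, alpha = 1/8
New EstRTT = (1 - alpha) * EstRTT + alpha * SampleRTT
(7/8) * 150 = 131.25
(1/8) * 180 = 22.5
New EstRTT = 131.25 + 22.5 = 153.75 ms -> 153.75 ms (2 dp)

153.75


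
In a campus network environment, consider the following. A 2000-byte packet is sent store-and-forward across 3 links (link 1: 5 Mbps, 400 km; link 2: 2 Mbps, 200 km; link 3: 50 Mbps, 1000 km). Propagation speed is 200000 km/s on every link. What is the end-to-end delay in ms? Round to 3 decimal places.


Packet = 2000 bytes = 16000 bits. Store-and-forward: sum (t_trans + t_prop) per link.
Link 1: t_trans = 16000/(5*10^6) s = 3.2000 ms; t_prop = 400/200000 s = 2.0000 ms; subtotal = 5.2000 ms
Link 2: t_trans = 16000/(2*10^6) s = 8.0000 ms; t_prop = 200/200000 s = 1.0000 ms; subtotal = 9.0000 ms
Link 3: t_trans = 16000/(50*10^6) s = 0.3200 ms; t_prop = 1000/200000 s = 5.0000 ms; subtotal = 5.3200 ms
End-to-end = 5.2000 + 9.0000 + 5.3200 = 19.5200 ms -> 19.520 ms (3 dp)

19.520


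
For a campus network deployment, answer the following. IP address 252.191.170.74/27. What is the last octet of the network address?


Given: IP = 252.191.170.74, prefix = /27
Subnet mask = 255.255.255.224
Last octet of IP: 74
Last octet of mask: 224
Network last octet = 74 AND 224 = 64

64


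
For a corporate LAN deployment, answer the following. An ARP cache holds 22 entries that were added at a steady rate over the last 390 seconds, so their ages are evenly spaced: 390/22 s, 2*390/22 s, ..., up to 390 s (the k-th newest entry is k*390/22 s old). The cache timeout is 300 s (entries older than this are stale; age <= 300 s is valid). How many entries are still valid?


Ages are k * 390/22 s for k = 1..22 (spacing = 17.7273 s).
Entry k is valid iff k * 390/22 <= 300 iff k <= 22 * 300 / 390 = 16.9231
n_valid = floor(16.9231) = 16
(n_stale = 22 - 16 = 6)

16


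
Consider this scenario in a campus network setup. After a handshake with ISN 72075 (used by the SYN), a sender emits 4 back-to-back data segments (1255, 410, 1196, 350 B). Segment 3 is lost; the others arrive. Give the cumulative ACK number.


SYN uses sequence number 72075; first data byte = ISN + 1 = 72076.
Segment 1: SEQ = 72076, len = 1255 B, covers [72076, 73330]
Segment 2: SEQ = 73331, len = 410 B, covers [73331, 73740]
Segment 3: SEQ = 73741, len = 1196 B, covers [73741, 74936] [LOST]
Segment 4: SEQ = 74937, len = 350 B, covers [74937, 75286]
In-order data received: bytes [72076, 73740] (segments 1..2).
Segment 3 missing -> gap begins at byte 73741; later segments buffered out of order.
Cumulative ACK = next expected in-order byte = 72076 + 1255 + 410 = 73741

73741


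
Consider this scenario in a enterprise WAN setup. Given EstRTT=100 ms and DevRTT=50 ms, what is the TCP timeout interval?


Given: EstRTT = 100 ms, DevRTT = 50 ms
Timeout = EstRTT + 4 * DevRTT
4 * DevRTT = 4 * 50 = 200
Timeout = 100 + 200 = 300 ms

300


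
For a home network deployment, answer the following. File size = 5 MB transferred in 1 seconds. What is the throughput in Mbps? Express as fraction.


Given: file = 5 MB, time = 1 s
File in Mb = 5 * 8 = 40 Mb
Throughput = 40 / 1 Mbps
Throughput = 40 Mbps

40


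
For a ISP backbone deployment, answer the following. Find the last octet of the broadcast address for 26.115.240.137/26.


Given: IP = 26.115.240.137, prefix = /26
Host bits = 32 - 26 = 6
Network last octet = 137 AND mask = 128
Host part size = 2^6 - 1 = 63
Broadcast last octet = 128 OR 63 = 191

191


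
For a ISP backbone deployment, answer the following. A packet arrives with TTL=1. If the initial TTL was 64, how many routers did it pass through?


Given: initial TTL = 64, received TTL = 1
Hops = initial TTL - received TTL
Hops = 64 - 1 = 63

63


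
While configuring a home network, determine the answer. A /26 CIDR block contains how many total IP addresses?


Given: CIDR prefix /26
Host bits = 32 - 26 = 6
Total addresses = 2^6 = 64

64


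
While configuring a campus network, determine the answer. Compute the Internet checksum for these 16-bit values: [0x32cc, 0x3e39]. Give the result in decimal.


Given words: [0x32cc, 0x3e39]
Step 1: Sum all words
Raw sum = 13004 + 15929 = 28933
One's complement = ~28933 & 0xFFFF = 36602

36602
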